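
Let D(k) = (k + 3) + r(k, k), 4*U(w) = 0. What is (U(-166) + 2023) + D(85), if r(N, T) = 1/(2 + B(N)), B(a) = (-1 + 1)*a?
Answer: 4223/2 ≈ 2111.5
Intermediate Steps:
U(w) = 0 (U(w) = (¼)*0 = 0)
B(a) = 0 (B(a) = 0*a = 0)
r(N, T) = ½ (r(N, T) = 1/(2 + 0) = 1/2 = ½)
D(k) = 7/2 + k (D(k) = (k + 3) + ½ = (3 + k) + ½ = 7/2 + k)
(U(-166) + 2023) + D(85) = (0 + 2023) + (7/2 + 85) = 2023 + 177/2 = 4223/2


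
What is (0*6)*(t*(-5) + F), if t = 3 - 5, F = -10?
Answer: 0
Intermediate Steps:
t = -2
(0*6)*(t*(-5) + F) = (0*6)*(-2*(-5) - 10) = 0*(10 - 10) = 0*0 = 0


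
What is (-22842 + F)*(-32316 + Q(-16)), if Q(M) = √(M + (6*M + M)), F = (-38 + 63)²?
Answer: 717964572 - 177736*I*√2 ≈ 7.1796e+8 - 2.5136e+5*I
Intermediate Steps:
F = 625 (F = 25² = 625)
Q(M) = 2*√2*√M (Q(M) = √(M + 7*M) = √(8*M) = 2*√2*√M)
(-22842 + F)*(-32316 + Q(-16)) = (-22842 + 625)*(-32316 + 2*√2*√(-16)) = -22217*(-32316 + 2*√2*(4*I)) = -22217*(-32316 + 8*I*√2) = 717964572 - 177736*I*√2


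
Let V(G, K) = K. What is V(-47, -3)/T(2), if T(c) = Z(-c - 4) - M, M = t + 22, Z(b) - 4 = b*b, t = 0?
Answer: -1/6 ≈ -0.16667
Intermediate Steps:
Z(b) = 4 + b**2 (Z(b) = 4 + b*b = 4 + b**2)
M = 22 (M = 0 + 22 = 22)
T(c) = -18 + (-4 - c)**2 (T(c) = (4 + (-c - 4)**2) - 1*22 = (4 + (-4 - c)**2) - 22 = -18 + (-4 - c)**2)
V(-47, -3)/T(2) = -3/(-18 + (4 + 2)**2) = -3/(-18 + 6**2) = -3/(-18 + 36) = -3/18 = -3*1/18 = -1/6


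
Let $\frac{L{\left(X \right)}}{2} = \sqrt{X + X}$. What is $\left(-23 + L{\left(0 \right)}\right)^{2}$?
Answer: $529$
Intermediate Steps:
$L{\left(X \right)} = 2 \sqrt{2} \sqrt{X}$ ($L{\left(X \right)} = 2 \sqrt{X + X} = 2 \sqrt{2 X} = 2 \sqrt{2} \sqrt{X}$)
$\left(-23 + L{\left(0 \right)}\right)^{2} = \left(-23 + 2 \sqrt{2} \sqrt{0}\right)^{2} = \left(-23 + 2 \sqrt{2} \cdot 0\right)^{2} = \left(-23 + 0\right)^{2} = \left(-23\right)^{2} = 529$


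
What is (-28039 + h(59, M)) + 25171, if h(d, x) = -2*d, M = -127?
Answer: -2986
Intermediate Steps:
(-28039 + h(59, M)) + 25171 = (-28039 - 2*59) + 25171 = (-28039 - 118) + 25171 = -28157 + 25171 = -2986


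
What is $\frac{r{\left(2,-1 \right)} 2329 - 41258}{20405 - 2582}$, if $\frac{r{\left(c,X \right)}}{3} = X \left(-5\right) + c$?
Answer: $\frac{7651}{17823} \approx 0.42928$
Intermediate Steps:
$r{\left(c,X \right)} = - 15 X + 3 c$ ($r{\left(c,X \right)} = 3 \left(X \left(-5\right) + c\right) = 3 \left(- 5 X + c\right) = 3 \left(c - 5 X\right) = - 15 X + 3 c$)
$\frac{r{\left(2,-1 \right)} 2329 - 41258}{20405 - 2582} = \frac{\left(\left(-15\right) \left(-1\right) + 3 \cdot 2\right) 2329 - 41258}{20405 - 2582} = \frac{\left(15 + 6\right) 2329 - 41258}{17823} = \left(21 \cdot 2329 - 41258\right) \frac{1}{17823} = \left(48909 - 41258\right) \frac{1}{17823} = 7651 \cdot \frac{1}{17823} = \frac{7651}{17823}$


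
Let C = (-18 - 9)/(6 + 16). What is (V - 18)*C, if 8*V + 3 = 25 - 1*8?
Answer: 1755/88 ≈ 19.943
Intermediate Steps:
V = 7/4 (V = -3/8 + (25 - 1*8)/8 = -3/8 + (25 - 8)/8 = -3/8 + (1/8)*17 = -3/8 + 17/8 = 7/4 ≈ 1.7500)
C = -27/22 ≈ -1.2273
(V - 18)*C = (7/4 - 18)*(-27/22) = -65/4*(-27/22) = 1755/88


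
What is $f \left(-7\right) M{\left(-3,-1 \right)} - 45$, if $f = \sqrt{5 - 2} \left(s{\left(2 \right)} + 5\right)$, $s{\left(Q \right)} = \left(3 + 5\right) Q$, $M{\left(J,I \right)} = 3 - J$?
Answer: $-45 - 882 \sqrt{3} \approx -1572.7$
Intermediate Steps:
$s{\left(Q \right)} = 8 Q$
$f = 21 \sqrt{3}$ ($f = \sqrt{5 - 2} \left(8 \cdot 2 + 5\right) = \sqrt{3} \left(16 + 5\right) = \sqrt{3} \cdot 21 = 21 \sqrt{3} \approx 36.373$)
$f \left(-7\right) M{\left(-3,-1 \right)} - 45 = 21 \sqrt{3} \left(-7\right) \left(3 - -3\right) - 45 = - 147 \sqrt{3} \left(3 + 3\right) - 45 = - 147 \sqrt{3} \cdot 6 - 45 = - 882 \sqrt{3} - 45 = -45 - 882 \sqrt{3}$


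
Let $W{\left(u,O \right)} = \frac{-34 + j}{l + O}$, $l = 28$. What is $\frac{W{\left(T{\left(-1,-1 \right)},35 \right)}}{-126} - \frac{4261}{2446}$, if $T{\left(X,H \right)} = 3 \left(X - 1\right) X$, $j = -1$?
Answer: $- \frac{1204936}{693441} \approx -1.7376$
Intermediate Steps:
$T{\left(X,H \right)} = 3 X \left(-1 + X\right)$ ($T{\left(X,H \right)} = 3 \left(-1 + X\right) X = 3 X \left(-1 + X\right)$)
$W{\left(u,O \right)} = - \frac{35}{28 + O}$ ($W{\left(u,O \right)} = \frac{-34 - 1}{28 + O} = - \frac{35}{28 + O}$)
$\frac{W{\left(T{\left(-1,-1 \right)},35 \right)}}{-126} - \frac{4261}{2446} = \frac{\left(-35\right) \frac{1}{28 + 35}}{-126} - \frac{4261}{2446} = - \frac{35}{63} \left(- \frac{1}{126}\right) - \frac{4261}{2446} = \left(-35\right) \frac{1}{63} \left(- \frac{1}{126}\right) - \frac{4261}{2446} = \left(- \frac{5}{9}\right) \left(- \frac{1}{126}\right) - \frac{4261}{2446} = \frac{5}{1134} - \frac{4261}{2446} = - \frac{1204936}{693441}$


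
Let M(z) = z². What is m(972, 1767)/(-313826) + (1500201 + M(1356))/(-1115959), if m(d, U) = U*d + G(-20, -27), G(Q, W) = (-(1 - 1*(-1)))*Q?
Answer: -1482288123419/175108474567 ≈ -8.4650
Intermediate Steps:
G(Q, W) = -2*Q (G(Q, W) = (-(1 + 1))*Q = (-1*2)*Q = -2*Q)
m(d, U) = 40 + U*d (m(d, U) = U*d - 2*(-20) = U*d + 40 = 40 + U*d)
m(972, 1767)/(-313826) + (1500201 + M(1356))/(-1115959) = (40 + 1767*972)/(-313826) + (1500201 + 1356²)/(-1115959) = (40 + 1717524)*(-1/313826) + (1500201 + 1838736)*(-1/1115959) = 1717564*(-1/313826) + 3338937*(-1/1115959) = -858782/156913 - 3338937/1115959 = -1482288123419/175108474567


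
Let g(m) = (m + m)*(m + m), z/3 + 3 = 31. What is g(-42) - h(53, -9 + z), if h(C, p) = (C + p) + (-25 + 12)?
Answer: 6941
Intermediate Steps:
z = 84 (z = -9 + 3*31 = -9 + 93 = 84)
h(C, p) = -13 + C + p (h(C, p) = (C + p) - 13 = -13 + C + p)
g(m) = 4*m**2 (g(m) = (2*m)*(2*m) = 4*m**2)
g(-42) - h(53, -9 + z) = 4*(-42)**2 - (-13 + 53 + (-9 + 84)) = 4*1764 - (-13 + 53 + 75) = 7056 - 1*115 = 7056 - 115 = 6941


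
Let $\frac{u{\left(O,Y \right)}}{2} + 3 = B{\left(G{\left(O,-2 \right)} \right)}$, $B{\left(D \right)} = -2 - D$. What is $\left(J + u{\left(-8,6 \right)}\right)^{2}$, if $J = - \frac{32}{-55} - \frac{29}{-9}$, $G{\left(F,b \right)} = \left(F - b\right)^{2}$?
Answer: $\frac{1498231849}{245025} \approx 6114.6$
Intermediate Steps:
$u{\left(O,Y \right)} = -10 - 2 \left(2 + O\right)^{2}$ ($u{\left(O,Y \right)} = -6 + 2 \left(-2 - \left(O - -2\right)^{2}\right) = -6 + 2 \left(-2 - \left(O + 2\right)^{2}\right) = -6 + 2 \left(-2 - \left(2 + O\right)^{2}\right) = -6 - \left(4 + 2 \left(2 + O\right)^{2}\right) = -10 - 2 \left(2 + O\right)^{2}$)
$J = \frac{1883}{495}$ ($J = \left(-32\right) \left(- \frac{1}{55}\right) - - \frac{29}{9} = \frac{32}{55} + \frac{29}{9} = \frac{1883}{495} \approx 3.804$)
$\left(J + u{\left(-8,6 \right)}\right)^{2} = \left(\frac{1883}{495} - \left(10 + 2 \left(2 - 8\right)^{2}\right)\right)^{2} = \left(\frac{1883}{495} - \left(10 + 2 \left(-6\right)^{2}\right)\right)^{2} = \left(\frac{1883}{495} - 82\right)^{2} = \left(- \frac{38707}{495}\right)^{2} = \frac{1498231849}{245025}$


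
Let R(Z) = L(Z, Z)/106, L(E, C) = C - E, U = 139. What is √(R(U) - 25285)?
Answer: I*√25285 ≈ 159.01*I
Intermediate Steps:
R(Z) = 0 (R(Z) = (Z - Z)/106 = 0*(1/106) = 0)
√(R(U) - 25285) = √(0 - 25285) = √(-25285) = I*√25285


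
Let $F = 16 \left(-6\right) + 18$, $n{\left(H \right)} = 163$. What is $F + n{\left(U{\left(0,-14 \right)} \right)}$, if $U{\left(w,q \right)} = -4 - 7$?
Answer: $85$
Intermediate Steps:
$U{\left(w,q \right)} = -11$ ($U{\left(w,q \right)} = -4 - 7 = -11$)
$F = -78$ ($F = -96 + 18 = -78$)
$F + n{\left(U{\left(0,-14 \right)} \right)} = -78 + 163 = 85$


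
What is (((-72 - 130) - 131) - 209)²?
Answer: 293764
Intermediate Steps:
(((-72 - 130) - 131) - 209)² = ((-202 - 131) - 209)² = (-333 - 209)² = (-542)² = 293764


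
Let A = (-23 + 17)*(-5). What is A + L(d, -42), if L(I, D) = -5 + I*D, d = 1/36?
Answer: 143/6 ≈ 23.833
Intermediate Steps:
d = 1/36 ≈ 0.027778
L(I, D) = -5 + D*I
A = 30 (A = -6*(-5) = 30)
A + L(d, -42) = 30 + (-5 - 42*1/36) = 30 + (-5 - 7/6) = 30 - 37/6 = 143/6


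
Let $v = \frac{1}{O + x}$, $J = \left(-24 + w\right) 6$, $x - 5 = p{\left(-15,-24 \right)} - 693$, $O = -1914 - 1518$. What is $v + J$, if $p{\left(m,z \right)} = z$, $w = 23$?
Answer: $- \frac{24865}{4144} \approx -6.0002$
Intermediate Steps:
$O = -3432$ ($O = -1914 - 1518 = -3432$)
$x = -712$ ($x = 5 - 717 = -712$)
$J = -6$ ($J = \left(-24 + 23\right) 6 = \left(-1\right) 6 = -6$)
$v = - \frac{1}{4144}$ ($v = \frac{1}{-3432 - 712} = \frac{1}{-4144} = - \frac{1}{4144} \approx -0.00024131$)
$v + J = - \frac{1}{4144} - 6 = - \frac{24865}{4144}$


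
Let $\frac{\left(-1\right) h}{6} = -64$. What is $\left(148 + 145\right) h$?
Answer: $112512$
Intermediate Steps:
$h = 384$ ($h = \left(-6\right) \left(-64\right) = 384$)
$\left(148 + 145\right) h = \left(148 + 145\right) 384 = 293 \cdot 384 = 112512$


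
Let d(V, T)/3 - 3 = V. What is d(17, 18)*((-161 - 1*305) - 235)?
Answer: -42060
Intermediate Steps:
d(V, T) = 9 + 3*V
d(17, 18)*((-161 - 1*305) - 235) = (9 + 3*17)*((-161 - 1*305) - 235) = (9 + 51)*((-161 - 305) - 235) = 60*(-466 - 235) = 60*(-701) = -42060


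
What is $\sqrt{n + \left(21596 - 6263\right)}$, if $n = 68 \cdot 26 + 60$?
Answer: $131$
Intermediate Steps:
$n = 1828$ ($n = 1768 + 60 = 1828$)
$\sqrt{n + \left(21596 - 6263\right)} = \sqrt{1828 + \left(21596 - 6263\right)} = \sqrt{1828 + 15333} = \sqrt{17161} = 131$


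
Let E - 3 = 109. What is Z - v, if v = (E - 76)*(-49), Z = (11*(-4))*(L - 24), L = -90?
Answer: 6780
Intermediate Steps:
E = 112 (E = 3 + 109 = 112)
Z = 5016 (Z = (11*(-4))*(-90 - 24) = -44*(-114) = 5016)
v = -1764 (v = (112 - 76)*(-49) = 36*(-49) = -1764)
Z - v = 5016 - 1*(-1764) = 5016 + 1764 = 6780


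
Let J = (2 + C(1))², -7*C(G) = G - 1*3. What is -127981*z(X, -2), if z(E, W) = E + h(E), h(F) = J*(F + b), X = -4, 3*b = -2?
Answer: 10896668/3 ≈ 3.6322e+6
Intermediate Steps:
C(G) = 3/7 - G/7 (C(G) = -(G - 1*3)/7 = -(G - 3)/7 = -(-3 + G)/7 = 3/7 - G/7)
b = -⅔ (b = (⅓)*(-2) = -⅔ ≈ -0.66667)
J = 256/49 (J = (2 + (3/7 - ⅐*1))² = (2 + (3/7 - ⅐))² = (2 + 2/7)² = (16/7)² = 256/49 ≈ 5.2245)
h(F) = -512/147 + 256*F/49 (h(F) = 256*(F - ⅔)/49 = 256*(-⅔ + F)/49 = -512/147 + 256*F/49)
z(E, W) = -512/147 + 305*E/49 (z(E, W) = E + (-512/147 + 256*E/49) = -512/147 + 305*E/49)
-127981*z(X, -2) = -127981*(-512/147 + (305/49)*(-4)) = -127981*(-512/147 - 1220/49) = -127981*(-596/21) = 10896668/3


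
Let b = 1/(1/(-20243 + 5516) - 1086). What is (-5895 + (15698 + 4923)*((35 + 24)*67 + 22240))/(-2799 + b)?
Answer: -1439736828505339/7460980934 ≈ -1.9297e+5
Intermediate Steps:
b = -14727/15993523 (b = 1/(1/(-14727) - 1086) = 1/(-1/14727 - 1086) = 1/(-15993523/14727) = -14727/15993523 ≈ -0.00092081)
(-5895 + (15698 + 4923)*((35 + 24)*67 + 22240))/(-2799 + b) = (-5895 + (15698 + 4923)*((35 + 24)*67 + 22240))/(-2799 - 14727/15993523) = (-5895 + 20621*(59*67 + 22240))/(-44765885604/15993523) = (-5895 + 20621*(3953 + 22240))*(-15993523/44765885604) = (-5895 + 20621*26193)*(-15993523/44765885604) = (-5895 + 540125853)*(-15993523/44765885604) = 540119958*(-15993523/44765885604) = -1439736828505339/7460980934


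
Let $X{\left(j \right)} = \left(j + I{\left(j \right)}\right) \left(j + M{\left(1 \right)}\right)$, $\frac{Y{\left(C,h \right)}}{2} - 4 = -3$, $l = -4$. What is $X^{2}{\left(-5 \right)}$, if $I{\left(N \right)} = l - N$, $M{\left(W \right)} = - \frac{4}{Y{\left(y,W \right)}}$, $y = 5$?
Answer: $784$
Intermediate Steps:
$Y{\left(C,h \right)} = 2$ ($Y{\left(C,h \right)} = 8 + 2 \left(-3\right) = 8 - 6 = 2$)
$M{\left(W \right)} = -2$ ($M{\left(W \right)} = - \frac{4}{2} = \left(-4\right) \frac{1}{2} = -2$)
$I{\left(N \right)} = -4 - N$
$X{\left(j \right)} = 8 - 4 j$ ($X{\left(j \right)} = \left(j - \left(4 + j\right)\right) \left(j - 2\right) = - 4 \left(-2 + j\right) = 8 - 4 j$)
$X^{2}{\left(-5 \right)} = \left(8 - -20\right)^{2} = \left(8 + 20\right)^{2} = 28^{2} = 784$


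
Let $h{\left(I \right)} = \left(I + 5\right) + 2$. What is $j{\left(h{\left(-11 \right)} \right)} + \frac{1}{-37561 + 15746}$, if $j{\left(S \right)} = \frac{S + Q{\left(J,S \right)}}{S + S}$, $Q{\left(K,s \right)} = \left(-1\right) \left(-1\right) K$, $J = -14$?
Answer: $\frac{196331}{87260} \approx 2.25$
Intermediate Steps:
$Q{\left(K,s \right)} = K$ ($Q{\left(K,s \right)} = 1 K = K$)
$h{\left(I \right)} = 7 + I$ ($h{\left(I \right)} = \left(5 + I\right) + 2 = 7 + I$)
$j{\left(S \right)} = \frac{-14 + S}{2 S}$ ($j{\left(S \right)} = \frac{S - 14}{S + S} = \frac{-14 + S}{2 S}$)
$j{\left(h{\left(-11 \right)} \right)} + \frac{1}{-37561 + 15746} = \frac{-14 + \left(7 - 11\right)}{2 \left(7 - 11\right)} + \frac{1}{-37561 + 15746} = \frac{-14 - 4}{2 \left(-4\right)} + \frac{1}{-21815} = \frac{1}{2} \left(- \frac{1}{4}\right) \left(-18\right) - \frac{1}{21815} = \frac{9}{4} - \frac{1}{21815} = \frac{196331}{87260}$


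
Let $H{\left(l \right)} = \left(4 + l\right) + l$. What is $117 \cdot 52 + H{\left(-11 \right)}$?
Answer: $6066$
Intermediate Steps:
$H{\left(l \right)} = 4 + 2 l$
$117 \cdot 52 + H{\left(-11 \right)} = 117 \cdot 52 + \left(4 + 2 \left(-11\right)\right) = 6084 + \left(4 - 22\right) = 6084 - 18 = 6066$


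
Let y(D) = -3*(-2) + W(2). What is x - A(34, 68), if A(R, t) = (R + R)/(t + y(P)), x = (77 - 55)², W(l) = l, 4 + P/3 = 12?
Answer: 9179/19 ≈ 483.11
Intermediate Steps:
P = 24 (P = -12 + 3*12 = -12 + 36 = 24)
x = 484 (x = 22² = 484)
y(D) = 8 (y(D) = -3*(-2) + 2 = 6 + 2 = 8)
A(R, t) = 2*R/(8 + t) (A(R, t) = (R + R)/(t + 8) = (2*R)/(8 + t) = 2*R/(8 + t))
x - A(34, 68) = 484 - 2*34/(8 + 68) = 484 - 2*34/76 = 484 - 1*17/19 = 484 - 17/19 = 9179/19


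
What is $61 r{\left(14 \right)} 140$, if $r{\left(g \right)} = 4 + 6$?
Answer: $85400$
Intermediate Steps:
$r{\left(g \right)} = 10$
$61 r{\left(14 \right)} 140 = 61 \cdot 10 \cdot 140 = 610 \cdot 140 = 85400$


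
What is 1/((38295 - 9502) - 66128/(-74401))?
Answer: 74401/2142294121 ≈ 3.4730e-5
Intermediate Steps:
1/((38295 - 9502) - 66128/(-74401)) = 1/(28793 - 66128*(-1/74401)) = 1/(28793 + 66128/74401) = 1/(2142294121/74401) = 74401/2142294121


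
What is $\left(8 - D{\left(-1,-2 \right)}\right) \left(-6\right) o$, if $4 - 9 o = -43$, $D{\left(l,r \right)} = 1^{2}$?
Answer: $- \frac{658}{3} \approx -219.33$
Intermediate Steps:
$D{\left(l,r \right)} = 1$
$o = \frac{47}{9}$ ($o = \frac{4}{9} - - \frac{43}{9} = \frac{4}{9} + \frac{43}{9} = \frac{47}{9} \approx 5.2222$)
$\left(8 - D{\left(-1,-2 \right)}\right) \left(-6\right) o = \left(8 - 1\right) \left(-6\right) \frac{47}{9} = 7 \left(-6\right) \frac{47}{9} = \left(-42\right) \frac{47}{9} = - \frac{658}{3}$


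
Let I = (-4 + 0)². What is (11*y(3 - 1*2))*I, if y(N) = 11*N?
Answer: 1936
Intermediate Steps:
I = 16 (I = (-4)² = 16)
(11*y(3 - 1*2))*I = (11*(11*(3 - 1*2)))*16 = (11*(11*(3 - 2)))*16 = (11*(11*1))*16 = (11*11)*16 = 121*16 = 1936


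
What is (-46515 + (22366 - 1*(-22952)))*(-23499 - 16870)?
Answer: 48321693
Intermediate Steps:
(-46515 + (22366 - 1*(-22952)))*(-23499 - 16870) = (-46515 + (22366 + 22952))*(-40369) = (-46515 + 45318)*(-40369) = -1197*(-40369) = 48321693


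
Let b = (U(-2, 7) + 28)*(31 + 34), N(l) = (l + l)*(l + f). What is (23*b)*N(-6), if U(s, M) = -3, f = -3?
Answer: 4036500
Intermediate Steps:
N(l) = 2*l*(-3 + l) (N(l) = (l + l)*(l - 3) = (2*l)*(-3 + l) = 2*l*(-3 + l))
b = 1625 (b = (-3 + 28)*(31 + 34) = 25*65 = 1625)
(23*b)*N(-6) = (23*1625)*(2*(-6)*(-3 - 6)) = 37375*(2*(-6)*(-9)) = 37375*108 = 4036500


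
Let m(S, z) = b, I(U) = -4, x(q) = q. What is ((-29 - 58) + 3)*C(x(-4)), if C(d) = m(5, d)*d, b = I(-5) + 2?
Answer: -672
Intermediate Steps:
b = -2 (b = -4 + 2 = -2)
m(S, z) = -2
C(d) = -2*d
((-29 - 58) + 3)*C(x(-4)) = ((-29 - 58) + 3)*(-2*(-4)) = (-87 + 3)*8 = -84*8 = -672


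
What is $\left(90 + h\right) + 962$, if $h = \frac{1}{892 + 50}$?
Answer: $\frac{990985}{942} \approx 1052.0$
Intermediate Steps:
$h = \frac{1}{942} \approx 0.0010616$
$\left(90 + h\right) + 962 = \left(90 + \frac{1}{942}\right) + 962 = \frac{84781}{942} + 962 = \frac{990985}{942}$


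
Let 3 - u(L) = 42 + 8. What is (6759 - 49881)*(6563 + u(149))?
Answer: -280982952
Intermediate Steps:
u(L) = -47 (u(L) = 3 - (42 + 8) = 3 - 1*50 = 3 - 50 = -47)
(6759 - 49881)*(6563 + u(149)) = (6759 - 49881)*(6563 - 47) = -43122*6516 = -280982952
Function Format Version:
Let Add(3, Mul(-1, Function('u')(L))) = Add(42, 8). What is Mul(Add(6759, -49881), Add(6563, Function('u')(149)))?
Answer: -280982952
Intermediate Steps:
Function('u')(L) = -47 (Function('u')(L) = Add(3, Mul(-1, Add(42, 8))) = Add(3, Mul(-1, 50)) = Add(3, -50) = -47)
Mul(Add(6759, -49881), Add(6563, Function('u')(149))) = Mul(Add(6759, -49881), Add(6563, -47)) = Mul(-43122, 6516) = -280982952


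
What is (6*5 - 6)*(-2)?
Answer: -48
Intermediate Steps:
(6*5 - 6)*(-2) = (30 - 6)*(-2) = 24*(-2) = -48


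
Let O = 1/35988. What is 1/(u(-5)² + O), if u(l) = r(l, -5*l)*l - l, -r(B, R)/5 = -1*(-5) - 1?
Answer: 35988/396767701 ≈ 9.0703e-5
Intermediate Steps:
O = 1/35988 ≈ 2.7787e-5
r(B, R) = -20 (r(B, R) = -5*(-1*(-5) - 1) = -5*(5 - 1) = -5*4 = -20)
u(l) = -21*l (u(l) = -20*l - l = -21*l)
1/(u(-5)² + O) = 1/((-21*(-5))² + 1/35988) = 1/(105² + 1/35988) = 1/(11025 + 1/35988) = 1/(396767701/35988) = 35988/396767701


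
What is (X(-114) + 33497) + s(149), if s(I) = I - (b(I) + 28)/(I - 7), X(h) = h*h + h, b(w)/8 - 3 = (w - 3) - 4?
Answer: 3302894/71 ≈ 46520.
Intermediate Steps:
b(w) = -32 + 8*w (b(w) = 24 + 8*((w - 3) - 4) = 24 + 8*((-3 + w) - 4) = 24 + 8*(-7 + w) = 24 + (-56 + 8*w) = -32 + 8*w)
X(h) = h + h² (X(h) = h² + h = h + h²)
s(I) = I - (-4 + 8*I)/(-7 + I) (s(I) = I - ((-32 + 8*I) + 28)/(I - 7) = I - (-4 + 8*I)/(-7 + I))
(X(-114) + 33497) + s(149) = (-114*(1 - 114) + 33497) + (4 + 149² - 15*149)/(-7 + 149) = (-114*(-113) + 33497) + (4 + 22201 - 2235)/142 = (12882 + 33497) + (1/142)*19970 = 46379 + 9985/71 = 3302894/71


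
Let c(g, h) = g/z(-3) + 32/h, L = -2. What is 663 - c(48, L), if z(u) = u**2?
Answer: 2021/3 ≈ 673.67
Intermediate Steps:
c(g, h) = 32/h + g/9 (c(g, h) = g/((-3)**2) + 32/h = g/9 + 32/h = 32/h + g/9)
663 - c(48, L) = 663 - (32/(-2) + (1/9)*48) = 663 - (32*(-1/2) + 16/3) = 663 - (-16 + 16/3) = 663 - 1*(-32/3) = 663 + 32/3 = 2021/3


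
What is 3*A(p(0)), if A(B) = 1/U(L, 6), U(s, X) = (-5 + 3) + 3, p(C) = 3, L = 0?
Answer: 3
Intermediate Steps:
U(s, X) = 1 (U(s, X) = -2 + 3 = 1)
A(B) = 1 (A(B) = 1/1 = 1)
3*A(p(0)) = 3*1 = 3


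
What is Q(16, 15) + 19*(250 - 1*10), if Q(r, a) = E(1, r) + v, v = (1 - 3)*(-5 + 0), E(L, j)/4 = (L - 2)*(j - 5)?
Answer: 4526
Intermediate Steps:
E(L, j) = 4*(-5 + j)*(-2 + L) (E(L, j) = 4*((L - 2)*(j - 5)) = 4*((-2 + L)*(-5 + j)) = 4*((-5 + j)*(-2 + L)) = 4*(-5 + j)*(-2 + L))
v = 10 (v = -2*(-5) = 10)
Q(r, a) = 30 - 4*r (Q(r, a) = (40 - 20*1 - 8*r + 4*1*r) + 10 = (40 - 20 - 8*r + 4*r) + 10 = (20 - 4*r) + 10 = 30 - 4*r)
Q(16, 15) + 19*(250 - 1*10) = (30 - 4*16) + 19*(250 - 1*10) = (30 - 64) + 19*(250 - 10) = -34 + 19*240 = -34 + 4560 = 4526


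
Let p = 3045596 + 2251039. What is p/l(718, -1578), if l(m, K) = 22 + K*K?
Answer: 5296635/2490106 ≈ 2.1271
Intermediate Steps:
l(m, K) = 22 + K²
p = 5296635
p/l(718, -1578) = 5296635/(22 + (-1578)²) = 5296635/(22 + 2490084) = 5296635/2490106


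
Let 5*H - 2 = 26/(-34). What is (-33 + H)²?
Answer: 7750656/7225 ≈ 1072.8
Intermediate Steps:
H = 21/85 (H = ⅖ + (26/(-34))/5 = ⅖ + (26*(-1/34))/5 = ⅖ + (⅕)*(-13/17) = ⅖ - 13/85 = 21/85 ≈ 0.24706)
(-33 + H)² = (-33 + 21/85)² = (-2784/85)² = 7750656/7225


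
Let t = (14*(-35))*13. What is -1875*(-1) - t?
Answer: 8245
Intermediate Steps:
t = -6370 (t = -490*13 = -6370)
-1875*(-1) - t = -1875*(-1) - 1*(-6370) = 1875 + 6370 = 8245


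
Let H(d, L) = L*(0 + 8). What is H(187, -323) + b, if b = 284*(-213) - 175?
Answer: -63251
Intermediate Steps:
b = -60667 (b = -60492 - 175 = -60667)
H(d, L) = 8*L (H(d, L) = L*8 = 8*L)
H(187, -323) + b = 8*(-323) - 60667 = -2584 - 60667 = -63251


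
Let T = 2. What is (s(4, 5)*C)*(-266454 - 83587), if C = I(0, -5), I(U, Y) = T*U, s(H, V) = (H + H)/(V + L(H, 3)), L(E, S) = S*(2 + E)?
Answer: 0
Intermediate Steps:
s(H, V) = 2*H/(6 + V + 3*H) (s(H, V) = (H + H)/(V + 3*(2 + H)) = (2*H)/(V + (6 + 3*H)) = (2*H)/(6 + V + 3*H) = 2*H/(6 + V + 3*H))
I(U, Y) = 2*U
C = 0 (C = 2*0 = 0)
(s(4, 5)*C)*(-266454 - 83587) = ((2*4/(6 + 5 + 3*4))*0)*(-266454 - 83587) = ((2*4/(6 + 5 + 12))*0)*(-350041) = ((2*4/23)*0)*(-350041) = ((2*4*(1/23))*0)*(-350041) = ((8/23)*0)*(-350041) = 0*(-350041) = 0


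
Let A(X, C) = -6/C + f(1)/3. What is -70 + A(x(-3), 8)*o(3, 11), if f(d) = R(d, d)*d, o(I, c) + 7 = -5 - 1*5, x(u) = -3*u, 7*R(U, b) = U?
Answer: -4877/84 ≈ -58.060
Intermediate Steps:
R(U, b) = U/7
o(I, c) = -17 (o(I, c) = -7 + (-5 - 1*5) = -7 + (-5 - 5) = -7 - 10 = -17)
f(d) = d**2/7 (f(d) = (d/7)*d = d**2/7)
A(X, C) = 1/21 - 6/C (A(X, C) = -6/C + ((1/7)*1**2)/3 = -6/C + ((1/7)*1)*(1/3) = -6/C + (1/7)*(1/3) = -6/C + 1/21 = 1/21 - 6/C)
-70 + A(x(-3), 8)*o(3, 11) = -70 + ((1/21)*(-126 + 8)/8)*(-17) = -70 + ((1/21)*(1/8)*(-118))*(-17) = -70 - 59/84*(-17) = -70 + 1003/84 = -4877/84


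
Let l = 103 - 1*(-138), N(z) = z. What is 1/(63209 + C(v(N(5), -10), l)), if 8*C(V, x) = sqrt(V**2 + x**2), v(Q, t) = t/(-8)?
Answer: 64726016/4091265816023 - 32*sqrt(929321)/4091265816023 ≈ 1.5813e-5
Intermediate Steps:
v(Q, t) = -t/8 (v(Q, t) = t*(-1/8) = -t/8)
l = 241 (l = 103 + 138 = 241)
C(V, x) = sqrt(V**2 + x**2)/8
1/(63209 + C(v(N(5), -10), l)) = 1/(63209 + sqrt((-1/8*(-10))**2 + 241**2)/8) = 1/(63209 + sqrt((5/4)**2 + 58081)/8) = 1/(63209 + sqrt(25/16 + 58081)/8) = 1/(63209 + sqrt(929321/16)/8) = 1/(63209 + (sqrt(929321)/4)/8) = 1/(63209 + sqrt(929321)/32)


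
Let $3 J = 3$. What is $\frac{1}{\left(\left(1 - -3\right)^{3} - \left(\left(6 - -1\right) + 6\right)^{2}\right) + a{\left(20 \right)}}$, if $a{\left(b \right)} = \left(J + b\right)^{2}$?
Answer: $\frac{1}{336} \approx 0.0029762$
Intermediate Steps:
$J = 1$ ($J = \frac{1}{3} \cdot 3 = 1$)
$a{\left(b \right)} = \left(1 + b\right)^{2}$
$\frac{1}{\left(\left(1 - -3\right)^{3} - \left(\left(6 - -1\right) + 6\right)^{2}\right) + a{\left(20 \right)}} = \frac{1}{\left(\left(1 - -3\right)^{3} - \left(\left(6 - -1\right) + 6\right)^{2}\right) + \left(1 + 20\right)^{2}} = \frac{1}{\left(\left(1 + 3\right)^{3} - \left(\left(6 + 1\right) + 6\right)^{2}\right) + 21^{2}} = \frac{1}{\left(4^{3} - \left(7 + 6\right)^{2}\right) + 441} = \frac{1}{\left(64 - 13^{2}\right) + 441} = \frac{1}{\left(64 - 169\right) + 441} = \frac{1}{-105 + 441} = \frac{1}{336}$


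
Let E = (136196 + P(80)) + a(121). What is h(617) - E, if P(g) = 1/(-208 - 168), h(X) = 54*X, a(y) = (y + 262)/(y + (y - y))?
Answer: -4680681375/45496 ≈ -1.0288e+5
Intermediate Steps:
a(y) = (262 + y)/y (a(y) = (262 + y)/(y + 0) = (262 + y)/y)
P(g) = -1/376 (P(g) = 1/(-376) = -1/376)
E = 6196517103/45496 (E = (136196 - 1/376) + (262 + 121)/121 = 51209695/376 + (1/121)*383 = 51209695/376 + 383/121 = 6196517103/45496 ≈ 1.3620e+5)
h(617) - E = 54*617 - 1*6196517103/45496 = 33318 - 6196517103/45496 = -4680681375/45496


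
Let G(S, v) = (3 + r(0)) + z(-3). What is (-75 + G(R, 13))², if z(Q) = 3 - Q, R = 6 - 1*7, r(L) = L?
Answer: 4356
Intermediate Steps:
R = -1 (R = 6 - 7 = -1)
G(S, v) = 9 (G(S, v) = (3 + 0) + (3 - 1*(-3)) = 3 + (3 + 3) = 3 + 6 = 9)
(-75 + G(R, 13))² = (-75 + 9)² = (-66)² = 4356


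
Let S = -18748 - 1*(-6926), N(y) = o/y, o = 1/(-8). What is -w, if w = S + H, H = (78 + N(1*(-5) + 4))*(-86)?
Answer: 74163/4 ≈ 18541.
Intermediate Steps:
o = -⅛ ≈ -0.12500
N(y) = -1/(8*y)
H = -26875/4 (H = (78 - 1/(8*(1*(-5) + 4)))*(-86) = (78 - 1/(8*(-5 + 4)))*(-86) = (78 - ⅛/(-1))*(-86) = (78 - ⅛*(-1))*(-86) = (78 + ⅛)*(-86) = (625/8)*(-86) = -26875/4 ≈ -6718.8)
S = -11822 (S = -18748 + 6926 = -11822)
w = -74163/4 (w = -11822 - 26875/4 = -74163/4 ≈ -18541.)
-w = -1*(-74163/4) = 74163/4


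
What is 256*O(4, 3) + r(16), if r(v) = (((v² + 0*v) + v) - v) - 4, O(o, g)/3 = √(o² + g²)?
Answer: 4092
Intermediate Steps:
O(o, g) = 3*√(g² + o²) (O(o, g) = 3*√(o² + g²) = 3*√(g² + o²))
r(v) = -4 + v² (r(v) = (((v² + 0) + v) - v) - 4 = ((v² + v) - v) - 4 = ((v + v²) - v) - 4 = v² - 4 = -4 + v²)
256*O(4, 3) + r(16) = 256*(3*√(3² + 4²)) + (-4 + 16²) = 256*(3*√(9 + 16)) + (-4 + 256) = 256*(3*√25) + 252 = 256*(3*5) + 252 = 256*15 + 252 = 3840 + 252 = 4092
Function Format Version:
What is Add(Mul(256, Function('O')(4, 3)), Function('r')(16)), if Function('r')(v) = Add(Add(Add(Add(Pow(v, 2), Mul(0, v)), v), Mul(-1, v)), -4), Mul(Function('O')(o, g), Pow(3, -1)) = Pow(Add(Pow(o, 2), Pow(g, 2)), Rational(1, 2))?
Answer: 4092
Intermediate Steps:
Function('O')(o, g) = Mul(3, Pow(Add(Pow(g, 2), Pow(o, 2)), Rational(1, 2))) (Function('O')(o, g) = Mul(3, Pow(Add(Pow(o, 2), Pow(g, 2)), Rational(1, 2))) = Mul(3, Pow(Add(Pow(g, 2), Pow(o, 2)), Rational(1, 2))))
Function('r')(v) = Add(-4, Pow(v, 2)) (Function('r')(v) = Add(Add(Add(Add(Pow(v, 2), 0), v), Mul(-1, v)), -4) = Add(Add(Add(Pow(v, 2), v), Mul(-1, v)), -4) = Add(Add(Add(v, Pow(v, 2)), Mul(-1, v)), -4) = Add(Pow(v, 2), -4) = Add(-4, Pow(v, 2)))
Add(Mul(256, Function('O')(4, 3)), Function('r')(16)) = Add(Mul(256, Mul(3, Pow(Add(Pow(3, 2), Pow(4, 2)), Rational(1, 2)))), Add(-4, Pow(16, 2))) = Add(Mul(256, Mul(3, Pow(Add(9, 16), Rational(1, 2)))), Add(-4, 256)) = Add(Mul(256, Mul(3, Pow(25, Rational(1, 2)))), 252) = Add(Mul(256, Mul(3, 5)), 252) = Add(Mul(256, 15), 252) = Add(3840, 252) = 4092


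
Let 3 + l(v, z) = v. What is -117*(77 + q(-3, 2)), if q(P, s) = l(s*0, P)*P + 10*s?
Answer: -12402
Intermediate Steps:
l(v, z) = -3 + v
q(P, s) = -3*P + 10*s (q(P, s) = (-3 + s*0)*P + 10*s = (-3 + 0)*P + 10*s = -3*P + 10*s)
-117*(77 + q(-3, 2)) = -117*(77 + (-3*(-3) + 10*2)) = -117*(77 + (9 + 20)) = -117*(77 + 29) = -117*106 = -12402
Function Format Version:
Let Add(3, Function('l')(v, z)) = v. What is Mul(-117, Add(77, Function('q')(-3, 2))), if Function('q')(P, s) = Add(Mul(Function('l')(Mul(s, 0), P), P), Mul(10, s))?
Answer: -12402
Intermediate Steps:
Function('l')(v, z) = Add(-3, v)
Function('q')(P, s) = Add(Mul(-3, P), Mul(10, s)) (Function('q')(P, s) = Add(Mul(Add(-3, Mul(s, 0)), P), Mul(10, s)) = Add(Mul(Add(-3, 0), P), Mul(10, s)) = Add(Mul(-3, P), Mul(10, s)))
Mul(-117, Add(77, Function('q')(-3, 2))) = Mul(-117, Add(77, Add(Mul(-3, -3), Mul(10, 2)))) = Mul(-117, Add(77, Add(9, 20))) = Mul(-117, Add(77, 29)) = Mul(-117, 106) = -12402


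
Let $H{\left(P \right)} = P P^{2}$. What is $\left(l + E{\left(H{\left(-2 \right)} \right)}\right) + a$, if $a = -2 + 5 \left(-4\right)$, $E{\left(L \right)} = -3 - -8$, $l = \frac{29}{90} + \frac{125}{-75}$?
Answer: $- \frac{1651}{90} \approx -18.344$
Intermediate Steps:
$H{\left(P \right)} = P^{3}$
$l = - \frac{121}{90}$ ($l = 29 \cdot \frac{1}{90} + 125 \left(- \frac{1}{75}\right) = \frac{29}{90} - \frac{5}{3} = - \frac{121}{90} \approx -1.3444$)
$E{\left(L \right)} = 5$ ($E{\left(L \right)} = -3 + 8 = 5$)
$a = -22$ ($a = -2 - 20 = -22$)
$\left(l + E{\left(H{\left(-2 \right)} \right)}\right) + a = \left(- \frac{121}{90} + 5\right) - 22 = \frac{329}{90} - 22 = - \frac{1651}{90}$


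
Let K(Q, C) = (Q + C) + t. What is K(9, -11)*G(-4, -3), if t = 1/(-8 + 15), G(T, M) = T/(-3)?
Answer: -52/21 ≈ -2.4762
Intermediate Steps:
G(T, M) = -T/3 (G(T, M) = T*(-⅓) = -T/3)
t = ⅐ (t = 1/7 = ⅐ ≈ 0.14286)
K(Q, C) = ⅐ + C + Q (K(Q, C) = (Q + C) + ⅐ = (C + Q) + ⅐ = ⅐ + C + Q)
K(9, -11)*G(-4, -3) = (⅐ - 11 + 9)*(-⅓*(-4)) = -13/7*4/3 = -52/21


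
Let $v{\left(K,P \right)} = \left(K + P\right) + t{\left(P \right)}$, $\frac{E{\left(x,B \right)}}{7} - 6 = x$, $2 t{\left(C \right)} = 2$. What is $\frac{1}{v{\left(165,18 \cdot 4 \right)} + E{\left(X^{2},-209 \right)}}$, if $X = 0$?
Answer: $\frac{1}{280} \approx 0.0035714$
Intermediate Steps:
$t{\left(C \right)} = 1$ ($t{\left(C \right)} = \frac{1}{2} \cdot 2 = 1$)
$E{\left(x,B \right)} = 42 + 7 x$
$v{\left(K,P \right)} = 1 + K + P$ ($v{\left(K,P \right)} = \left(K + P\right) + 1 = 1 + K + P$)
$\frac{1}{v{\left(165,18 \cdot 4 \right)} + E{\left(X^{2},-209 \right)}} = \frac{1}{\left(1 + 165 + 18 \cdot 4\right) + \left(42 + 7 \cdot 0^{2}\right)} = \frac{1}{\left(1 + 165 + 72\right) + \left(42 + 7 \cdot 0\right)} = \frac{1}{238 + \left(42 + 0\right)} = \frac{1}{238 + 42} = \frac{1}{280}$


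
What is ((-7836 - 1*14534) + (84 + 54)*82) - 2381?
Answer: -13435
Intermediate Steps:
((-7836 - 1*14534) + (84 + 54)*82) - 2381 = ((-7836 - 14534) + 138*82) - 2381 = (-22370 + 11316) - 2381 = -11054 - 2381 = -13435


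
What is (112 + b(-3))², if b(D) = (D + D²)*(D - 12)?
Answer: 484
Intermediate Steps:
b(D) = (-12 + D)*(D + D²) (b(D) = (D + D²)*(-12 + D) = (-12 + D)*(D + D²))
(112 + b(-3))² = (112 - 3*(-12 + (-3)² - 11*(-3)))² = (112 - 3*(-12 + 9 + 33))² = (112 - 3*30)² = (112 - 90)² = 22² = 484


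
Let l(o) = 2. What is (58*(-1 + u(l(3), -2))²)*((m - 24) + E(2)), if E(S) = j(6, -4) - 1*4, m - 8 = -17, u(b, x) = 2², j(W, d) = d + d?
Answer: -23490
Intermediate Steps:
j(W, d) = 2*d
u(b, x) = 4
m = -9 (m = 8 - 17 = -9)
E(S) = -12 (E(S) = 2*(-4) - 1*4 = -8 - 4 = -12)
(58*(-1 + u(l(3), -2))²)*((m - 24) + E(2)) = (58*(-1 + 4)²)*((-9 - 24) - 12) = (58*3²)*(-33 - 12) = (58*9)*(-45) = 522*(-45) = -23490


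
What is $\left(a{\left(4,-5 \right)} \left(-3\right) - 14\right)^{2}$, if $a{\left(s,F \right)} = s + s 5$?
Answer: $7396$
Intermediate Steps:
$a{\left(s,F \right)} = 6 s$ ($a{\left(s,F \right)} = s + 5 s = 6 s$)
$\left(a{\left(4,-5 \right)} \left(-3\right) - 14\right)^{2} = \left(6 \cdot 4 \left(-3\right) - 14\right)^{2} = \left(24 \left(-3\right) - 14\right)^{2} = \left(-72 - 14\right)^{2} = \left(-86\right)^{2} = 7396$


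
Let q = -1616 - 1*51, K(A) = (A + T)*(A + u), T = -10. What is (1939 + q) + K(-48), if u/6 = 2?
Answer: 2360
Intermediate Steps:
u = 12 (u = 6*2 = 12)
K(A) = (-10 + A)*(12 + A) (K(A) = (A - 10)*(A + 12) = (-10 + A)*(12 + A))
q = -1667 (q = -1616 - 51 = -1667)
(1939 + q) + K(-48) = (1939 - 1667) + (-120 + (-48)² + 2*(-48)) = 272 + (-120 + 2304 - 96) = 272 + 2088 = 2360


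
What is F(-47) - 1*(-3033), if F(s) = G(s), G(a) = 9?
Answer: 3042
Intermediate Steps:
F(s) = 9
F(-47) - 1*(-3033) = 9 - 1*(-3033) = 9 + 3033 = 3042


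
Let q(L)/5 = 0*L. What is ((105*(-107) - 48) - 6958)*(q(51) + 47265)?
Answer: -862160865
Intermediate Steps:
q(L) = 0 (q(L) = 5*(0*L) = 5*0 = 0)
((105*(-107) - 48) - 6958)*(q(51) + 47265) = ((105*(-107) - 48) - 6958)*(0 + 47265) = ((-11235 - 48) - 6958)*47265 = (-11283 - 6958)*47265 = -18241*47265 = -862160865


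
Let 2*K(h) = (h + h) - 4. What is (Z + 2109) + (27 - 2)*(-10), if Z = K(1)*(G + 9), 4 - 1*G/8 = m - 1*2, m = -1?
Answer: 1794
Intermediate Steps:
K(h) = -2 + h (K(h) = ((h + h) - 4)/2 = (2*h - 4)/2 = (-4 + 2*h)/2 = -2 + h)
G = 56 (G = 32 - 8*(-1 - 1*2) = 32 - 8*(-1 - 2) = 32 - 8*(-3) = 32 + 24 = 56)
Z = -65 (Z = (-2 + 1)*(56 + 9) = -1*65 = -65)
(Z + 2109) + (27 - 2)*(-10) = (-65 + 2109) + (27 - 2)*(-10) = 2044 + 25*(-10) = 2044 - 250 = 1794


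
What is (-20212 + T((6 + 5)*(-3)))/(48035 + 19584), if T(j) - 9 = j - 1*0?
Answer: -20236/67619 ≈ -0.29926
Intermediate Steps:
T(j) = 9 + j (T(j) = 9 + (j - 1*0) = 9 + (j + 0) = 9 + j)
(-20212 + T((6 + 5)*(-3)))/(48035 + 19584) = (-20212 + (9 + (6 + 5)*(-3)))/(48035 + 19584) = (-20212 + (9 + 11*(-3)))/67619 = (-20212 + (9 - 33))*(1/67619) = (-20212 - 24)*(1/67619) = -20236*1/67619 = -20236/67619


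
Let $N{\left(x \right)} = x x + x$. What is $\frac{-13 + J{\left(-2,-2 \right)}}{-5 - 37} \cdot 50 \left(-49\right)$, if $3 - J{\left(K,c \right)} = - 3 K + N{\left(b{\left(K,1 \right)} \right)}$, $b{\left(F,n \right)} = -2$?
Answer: $-1050$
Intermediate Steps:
$N{\left(x \right)} = x + x^{2}$ ($N{\left(x \right)} = x^{2} + x = x + x^{2}$)
$J{\left(K,c \right)} = 1 + 3 K$ ($J{\left(K,c \right)} = 3 - \left(- 3 K - 2 \left(1 - 2\right)\right) = 3 - \left(- 3 K - -2\right) = 3 - \left(- 3 K + 2\right) = 3 - \left(2 - 3 K\right) = 3 + \left(-2 + 3 K\right) = 1 + 3 K$)
$\frac{-13 + J{\left(-2,-2 \right)}}{-5 - 37} \cdot 50 \left(-49\right) = \frac{-13 + \left(1 + 3 \left(-2\right)\right)}{-5 - 37} \cdot 50 \left(-49\right) = \frac{-13 + \left(1 - 6\right)}{-42} \cdot 50 \left(-49\right) = \left(-13 - 5\right) \left(- \frac{1}{42}\right) 50 \left(-49\right) = \left(-18\right) \left(- \frac{1}{42}\right) 50 \left(-49\right) = \frac{3}{7} \cdot 50 \left(-49\right) = \frac{150}{7} \left(-49\right) = -1050$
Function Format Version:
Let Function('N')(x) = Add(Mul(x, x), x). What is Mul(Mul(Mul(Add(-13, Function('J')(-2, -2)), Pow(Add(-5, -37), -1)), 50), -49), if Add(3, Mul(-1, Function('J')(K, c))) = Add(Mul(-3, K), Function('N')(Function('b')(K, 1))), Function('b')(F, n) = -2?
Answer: -1050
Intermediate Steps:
Function('N')(x) = Add(x, Pow(x, 2)) (Function('N')(x) = Add(Pow(x, 2), x) = Add(x, Pow(x, 2)))
Function('J')(K, c) = Add(1, Mul(3, K)) (Function('J')(K, c) = Add(3, Mul(-1, Add(Mul(-3, K), Mul(-2, Add(1, -2))))) = Add(3, Mul(-1, Add(Mul(-3, K), Mul(-2, -1)))) = Add(3, Mul(-1, Add(Mul(-3, K), 2))) = Add(3, Mul(-1, Add(2, Mul(-3, K)))) = Add(3, Add(-2, Mul(3, K))) = Add(1, Mul(3, K)))
Mul(Mul(Mul(Add(-13, Function('J')(-2, -2)), Pow(Add(-5, -37), -1)), 50), -49) = Mul(Mul(Mul(Add(-13, Add(1, Mul(3, -2))), Pow(Add(-5, -37), -1)), 50), -49) = Mul(Mul(Mul(Add(-13, Add(1, -6)), Pow(-42, -1)), 50), -49) = Mul(Mul(Mul(Add(-13, -5), Rational(-1, 42)), 50), -49) = Mul(Mul(Mul(-18, Rational(-1, 42)), 50), -49) = Mul(Mul(Rational(3, 7), 50), -49) = Mul(Rational(150, 7), -49) = -1050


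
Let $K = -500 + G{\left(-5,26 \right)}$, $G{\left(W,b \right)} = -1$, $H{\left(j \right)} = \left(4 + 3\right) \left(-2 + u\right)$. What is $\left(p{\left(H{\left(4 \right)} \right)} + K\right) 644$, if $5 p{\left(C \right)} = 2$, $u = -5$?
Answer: $- \frac{1611932}{5} \approx -3.2239 \cdot 10^{5}$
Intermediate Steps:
$H{\left(j \right)} = -49$ ($H{\left(j \right)} = \left(4 + 3\right) \left(-2 - 5\right) = 7 \left(-7\right) = -49$)
$K = -501$ ($K = -500 - 1 = -501$)
$p{\left(C \right)} = \frac{2}{5}$ ($p{\left(C \right)} = \frac{1}{5} \cdot 2 = \frac{2}{5}$)
$\left(p{\left(H{\left(4 \right)} \right)} + K\right) 644 = \left(\frac{2}{5} - 501\right) 644 = \left(- \frac{2503}{5}\right) 644 = - \frac{1611932}{5}$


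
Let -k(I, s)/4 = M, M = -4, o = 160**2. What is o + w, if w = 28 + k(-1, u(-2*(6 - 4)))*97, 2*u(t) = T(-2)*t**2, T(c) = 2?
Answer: 27180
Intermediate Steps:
u(t) = t**2 (u(t) = (2*t**2)/2 = t**2)
o = 25600
k(I, s) = 16 (k(I, s) = -4*(-4) = 16)
w = 1580 (w = 28 + 16*97 = 28 + 1552 = 1580)
o + w = 25600 + 1580 = 27180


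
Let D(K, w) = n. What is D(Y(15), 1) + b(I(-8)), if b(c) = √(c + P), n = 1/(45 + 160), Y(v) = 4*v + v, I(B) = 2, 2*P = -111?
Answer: 1/205 + I*√214/2 ≈ 0.0048781 + 7.3144*I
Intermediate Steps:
P = -111/2 (P = (½)*(-111) = -111/2 ≈ -55.500)
Y(v) = 5*v
n = 1/205 ≈ 0.0048781
D(K, w) = 1/205
b(c) = √(-111/2 + c) (b(c) = √(c - 111/2) = √(-111/2 + c))
D(Y(15), 1) + b(I(-8)) = 1/205 + √(-222 + 4*2)/2 = 1/205 + √(-222 + 8)/2 = 1/205 + √(-214)/2 = 1/205 + (I*√214)/2 = 1/205 + I*√214/2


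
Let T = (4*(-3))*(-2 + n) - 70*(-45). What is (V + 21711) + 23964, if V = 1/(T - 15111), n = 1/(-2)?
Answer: 544948424/11931 ≈ 45675.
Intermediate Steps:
n = -½ ≈ -0.50000
T = 3180 (T = (4*(-3))*(-2 - ½) - 70*(-45) = -12*(-5/2) + 3150 = 30 + 3150 = 3180)
V = -1/11931 (V = 1/(3180 - 15111) = 1/(-11931) = -1/11931 ≈ -8.3815e-5)
(V + 21711) + 23964 = (-1/11931 + 21711) + 23964 = 259033940/11931 + 23964 = 544948424/11931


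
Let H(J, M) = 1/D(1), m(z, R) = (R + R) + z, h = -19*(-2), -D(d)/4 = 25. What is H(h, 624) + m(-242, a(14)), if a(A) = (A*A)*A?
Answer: 524599/100 ≈ 5246.0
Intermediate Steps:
D(d) = -100 (D(d) = -4*25 = -100)
h = 38
a(A) = A**3 (a(A) = A**2*A = A**3)
m(z, R) = z + 2*R (m(z, R) = 2*R + z = z + 2*R)
H(J, M) = -1/100 (H(J, M) = 1/(-100) = -1/100)
H(h, 624) + m(-242, a(14)) = -1/100 + (-242 + 2*14**3) = -1/100 + (-242 + 2*2744) = -1/100 + (-242 + 5488) = -1/100 + 5246 = 524599/100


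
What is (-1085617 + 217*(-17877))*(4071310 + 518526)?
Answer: -22788196092136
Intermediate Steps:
(-1085617 + 217*(-17877))*(4071310 + 518526) = (-1085617 - 3879309)*4589836 = -4964926*4589836 = -22788196092136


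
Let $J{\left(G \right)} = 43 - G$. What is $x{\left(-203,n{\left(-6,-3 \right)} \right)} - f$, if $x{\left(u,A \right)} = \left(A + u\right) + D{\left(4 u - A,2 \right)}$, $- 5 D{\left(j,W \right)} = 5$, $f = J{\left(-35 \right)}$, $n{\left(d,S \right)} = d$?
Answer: $-288$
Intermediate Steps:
$f = 78$ ($f = 43 - -35 = 43 + 35 = 78$)
$D{\left(j,W \right)} = -1$ ($D{\left(j,W \right)} = \left(- \frac{1}{5}\right) 5 = -1$)
$x{\left(u,A \right)} = -1 + A + u$ ($x{\left(u,A \right)} = \left(A + u\right) - 1 = -1 + A + u$)
$x{\left(-203,n{\left(-6,-3 \right)} \right)} - f = \left(-1 - 6 - 203\right) - 78 = -210 - 78 = -288$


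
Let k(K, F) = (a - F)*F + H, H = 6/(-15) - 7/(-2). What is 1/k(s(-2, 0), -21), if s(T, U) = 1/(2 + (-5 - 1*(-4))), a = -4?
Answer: -10/3539 ≈ -0.0028257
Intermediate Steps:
s(T, U) = 1 (s(T, U) = 1/(2 + (-5 + 4)) = 1/(2 - 1) = 1/1 = 1)
H = 31/10 (H = 6*(-1/15) - 7*(-½) = -⅖ + 7/2 = 31/10 ≈ 3.1000)
k(K, F) = 31/10 + F*(-4 - F) (k(K, F) = (-4 - F)*F + 31/10 = F*(-4 - F) + 31/10 = 31/10 + F*(-4 - F))
1/k(s(-2, 0), -21) = 1/(31/10 - 1*(-21)² - 4*(-21)) = 1/(31/10 - 1*441 + 84) = 1/(31/10 - 441 + 84) = 1/(-3539/10) = -10/3539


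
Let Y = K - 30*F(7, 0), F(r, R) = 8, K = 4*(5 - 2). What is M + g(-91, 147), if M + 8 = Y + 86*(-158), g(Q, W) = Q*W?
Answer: -27201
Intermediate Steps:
K = 12 (K = 4*3 = 12)
Y = -228 (Y = 12 - 30*8 = 12 - 240 = -228)
M = -13824 (M = -8 + (-228 + 86*(-158)) = -8 + (-228 - 13588) = -8 - 13816 = -13824)
M + g(-91, 147) = -13824 - 91*147 = -13824 - 13377 = -27201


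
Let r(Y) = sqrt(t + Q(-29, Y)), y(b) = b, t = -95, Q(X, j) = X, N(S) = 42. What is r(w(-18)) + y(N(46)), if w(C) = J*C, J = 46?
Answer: 42 + 2*I*sqrt(31) ≈ 42.0 + 11.136*I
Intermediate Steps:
w(C) = 46*C
r(Y) = 2*I*sqrt(31) (r(Y) = sqrt(-95 - 29) = sqrt(-124) = 2*I*sqrt(31))
r(w(-18)) + y(N(46)) = 2*I*sqrt(31) + 42 = 42 + 2*I*sqrt(31)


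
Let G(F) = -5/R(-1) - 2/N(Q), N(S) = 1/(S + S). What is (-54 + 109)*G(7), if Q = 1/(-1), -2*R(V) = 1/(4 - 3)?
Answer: 770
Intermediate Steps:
R(V) = -1/2 (R(V) = -1/(2*(4 - 3)) = -1/2/1 = -1/2*1 = -1/2)
Q = -1 (Q = 1*(-1) = -1)
N(S) = 1/(2*S)
G(F) = 14 (G(F) = -5/(-1/2) - 2/((1/2)/(-1)) = -5*(-2) - 2/((1/2)*(-1)) = 10 - 2/(-1/2) = 10 - 2*(-2) = 10 + 4 = 14)
(-54 + 109)*G(7) = (-54 + 109)*14 = 55*14 = 770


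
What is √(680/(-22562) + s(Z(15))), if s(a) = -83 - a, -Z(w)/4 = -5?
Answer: I*√13111714523/11281 ≈ 10.15*I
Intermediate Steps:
Z(w) = 20 (Z(w) = -4*(-5) = 20)
√(680/(-22562) + s(Z(15))) = √(680/(-22562) + (-83 - 1*20)) = √(680*(-1/22562) + (-83 - 20)) = √(-340/11281 - 103) = √(-1162283/11281) = I*√13111714523/11281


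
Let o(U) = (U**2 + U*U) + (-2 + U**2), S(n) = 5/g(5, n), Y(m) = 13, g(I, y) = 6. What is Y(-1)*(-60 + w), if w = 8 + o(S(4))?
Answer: -8099/12 ≈ -674.92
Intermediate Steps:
S(n) = 5/6
o(U) = -2 + 3*U**2 (o(U) = (U**2 + U**2) + (-2 + U**2) = 2*U**2 + (-2 + U**2) = -2 + 3*U**2)
w = 97/12 (w = 8 + (-2 + 3*(5/6)**2) = 8 + (-2 + 3*(25/36)) = 8 + (-2 + 25/12) = 8 + 1/12 = 97/12 ≈ 8.0833)
Y(-1)*(-60 + w) = 13*(-60 + 97/12) = 13*(-623/12) = -8099/12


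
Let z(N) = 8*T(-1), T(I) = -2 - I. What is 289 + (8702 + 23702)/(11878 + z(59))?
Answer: 1731417/5935 ≈ 291.73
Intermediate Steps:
z(N) = -8 (z(N) = 8*(-2 - 1*(-1)) = 8*(-2 + 1) = 8*(-1) = -8)
289 + (8702 + 23702)/(11878 + z(59)) = 289 + (8702 + 23702)/(11878 - 8) = 289 + 32404/11870 = 289 + 32404*(1/11870) = 289 + 16202/5935 = 1731417/5935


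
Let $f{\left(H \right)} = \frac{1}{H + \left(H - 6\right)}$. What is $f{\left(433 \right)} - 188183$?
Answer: $- \frac{161837379}{860} \approx -1.8818 \cdot 10^{5}$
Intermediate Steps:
$f{\left(H \right)} = \frac{1}{-6 + 2 H}$ ($f{\left(H \right)} = \frac{1}{H + \left(H - 6\right)} = \frac{1}{H + \left(-6 + H\right)} = \frac{1}{-6 + 2 H}$)
$f{\left(433 \right)} - 188183 = \frac{1}{2 \left(-3 + 433\right)} - 188183 = \frac{1}{2 \cdot 430} - 188183 = \frac{1}{2} \cdot \frac{1}{430} - 188183 = \frac{1}{860} - 188183 = - \frac{161837379}{860}$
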